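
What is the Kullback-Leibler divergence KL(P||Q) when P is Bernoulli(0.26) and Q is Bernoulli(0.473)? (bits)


KL = p*log2(p/q) + (1-p)*log2((1-p)/(1-q)) = 0.26*log2(0.26/0.473) + 0.74*log2(0.74/0.527) = 0.1379

0.1379 bits


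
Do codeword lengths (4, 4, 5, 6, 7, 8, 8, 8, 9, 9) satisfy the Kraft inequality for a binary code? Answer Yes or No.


Kraft sum = sum(2^(-l_i)) = 0.1953, need <= 1. Result: satisfied (a binary prefix-free code with these lengths exists)

Yes


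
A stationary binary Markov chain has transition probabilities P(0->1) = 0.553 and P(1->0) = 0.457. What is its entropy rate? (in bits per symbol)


Stationary distribution: pi_0 = p10/(p01+p10) = 0.4525, pi_1 = 0.5475. Entropy rate H' = pi_0*H(p01) + pi_1*H(p10) = 0.4525*0.9919 + 0.5475*0.9947 = 0.9934

0.9934 bits/symbol


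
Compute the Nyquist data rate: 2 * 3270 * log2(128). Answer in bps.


Rate = 2 * B * log2(M) = 2 * 3270 * 7.0 = 45780.0

45780.0 bps


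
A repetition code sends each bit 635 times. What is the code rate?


Rate = k/n = 1/635

1/635


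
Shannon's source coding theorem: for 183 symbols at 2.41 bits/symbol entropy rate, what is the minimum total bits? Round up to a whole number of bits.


Minimum bits >= n * H = 183 * 2.41 = 441.03, rounded up to a whole number of bits = 442

442 bits


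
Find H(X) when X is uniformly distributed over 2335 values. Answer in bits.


H = log2(n) = log2(2335) = 11.1892

11.1892 bits


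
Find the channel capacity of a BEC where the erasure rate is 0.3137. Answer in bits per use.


C = 1 - epsilon = 1 - 0.3137 = 0.6863

0.6863 bits


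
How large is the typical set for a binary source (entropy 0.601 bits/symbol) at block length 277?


log2|A_typical| = nH = 277 * 0.601 = 166.477, so |A_typical| ~ 2^166.477 = 1.302e+50

1.302e+50


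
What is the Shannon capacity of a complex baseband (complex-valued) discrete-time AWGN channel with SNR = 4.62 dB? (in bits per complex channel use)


SNR_linear = 10^(4.62/10) = 2.8973; C = log2(1 + SNR_linear) = log2(1 + 2.8973) = 1.9625

1.9625 bits/channel use


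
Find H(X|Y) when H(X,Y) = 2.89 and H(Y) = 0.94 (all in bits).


H(X|Y) = H(X,Y) - H(Y) = 2.89 - 0.94 = 1.95

1.95 bits


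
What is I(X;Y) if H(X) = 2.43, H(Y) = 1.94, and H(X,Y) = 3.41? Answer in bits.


I(X;Y) = H(X) + H(Y) - H(X,Y) = 2.43 + 1.94 - 3.41 = 0.96

0.96 bits


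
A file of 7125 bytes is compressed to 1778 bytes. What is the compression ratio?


Ratio = original / compressed = 7125 / 1778 = 4.0073

4.0073


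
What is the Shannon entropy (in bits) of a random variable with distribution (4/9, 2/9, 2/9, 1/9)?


H = -sum(p_i * log2(p_i)). Terms: -(4/9)*log2(4/9) = 0.519967; -(2/9)*log2(2/9) = 0.482206; -(2/9)*log2(2/9) = 0.482206; -(1/9)*log2(1/9) = 0.352214. H = 0.519967 + 0.482206 + 0.482206 + 0.352214 = 1.8366

1.8366 bits


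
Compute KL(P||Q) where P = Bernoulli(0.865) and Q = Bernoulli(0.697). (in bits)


KL = p*log2(p/q) + (1-p)*log2((1-p)/(1-q)) = 0.865*log2(0.865/0.697) + 0.135*log2(0.135/0.303) = 0.112

0.112 bits


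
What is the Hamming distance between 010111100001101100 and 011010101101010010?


Count differing positions: . . ^ ^ . ^ . . ^ ^ . . ^ ^ ^ ^ ^ . = 10 differences

10


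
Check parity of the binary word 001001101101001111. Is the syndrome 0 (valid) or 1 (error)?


Syndrome = XOR of all bits = 0 XOR 0 XOR 1 XOR 0 XOR 0 XOR 1 XOR 1 XOR 0 XOR 1 XOR 1 XOR 0 XOR 1 XOR 0 XOR 0 XOR 1 XOR 1 XOR 1 XOR 1 = 0

0


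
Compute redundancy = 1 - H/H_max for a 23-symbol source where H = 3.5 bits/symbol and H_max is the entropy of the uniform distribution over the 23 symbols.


H_max = log2(K) = log2(23) = 4.5236 bits/symbol. Redundancy = 1 - H/H_max = 1 - 3.5/4.5236 = 1 - 0.7737 = 0.2263

0.2263


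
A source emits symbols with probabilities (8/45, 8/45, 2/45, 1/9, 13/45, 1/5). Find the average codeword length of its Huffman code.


Huffman construction (repeatedly merge the two least-probable nodes; each merge adds 1 bit to every symbol beneath it): 2/45 + 1/9 = 7/45; 7/45 + 8/45 = 1/3; 8/45 + 1/5 = 17/45; 13/45 + 1/3 = 28/45; 17/45 + 28/45 = 1. Resulting codeword lengths (in the order the probabilities were given): (3, 2, 4, 4, 2, 2). L_avg = sum(p_i * l_i) = 8/45*3 + 8/45*2 + 2/45*4 + 1/9*4 + 13/45*2 + 1/5*2 = 112/45 = 2.4889

2.4889 bits


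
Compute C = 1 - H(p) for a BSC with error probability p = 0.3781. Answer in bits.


H(p) = -p*log2(p) - (1-p)*log2(1-p) = -0.3781*log2(0.3781) - 0.6219*log2(0.6219) = 0.530535 + 0.426154 = 0.9567. C = 1 - H(p) = 1 - 0.9567 = 0.0433

0.0433 bits


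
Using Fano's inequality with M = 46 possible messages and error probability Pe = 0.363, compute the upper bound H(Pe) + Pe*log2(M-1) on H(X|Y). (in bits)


H(Pe) = -Pe*log2(Pe) - (1-Pe)*log2(1-Pe) = -0.363*log2(0.363) - 0.637*log2(0.637) = 0.530691 + 0.414454 = 0.9451. Pe*log2(M-1) = 0.363*log2(45) = 1.993543. Bound = H(Pe) + Pe*log2(M-1) = 0.530691 + 0.414454 + 1.993543 = 2.9387

2.9387 bits


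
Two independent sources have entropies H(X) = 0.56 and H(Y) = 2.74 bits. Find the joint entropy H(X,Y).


For independent variables, H(X,Y) = H(X) + H(Y) = 0.56 + 2.74 = 3.3

3.3 bits


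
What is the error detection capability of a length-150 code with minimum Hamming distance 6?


Detection capability = d_min - 1 = 6 - 1 = 5

5 errors


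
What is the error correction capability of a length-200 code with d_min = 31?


Correction capability = floor((d-1)/2) = floor((31-1)/2) = 15

15 errors


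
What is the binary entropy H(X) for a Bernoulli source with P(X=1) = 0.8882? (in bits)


H = -p*log2(p) - (1-p)*log2(1-p). -0.8882*log2(0.8882) = 0.151921; -0.1118*log2(0.1118) = 0.353401. H = 0.151921 + 0.353401 = 0.5053

0.5053 bits


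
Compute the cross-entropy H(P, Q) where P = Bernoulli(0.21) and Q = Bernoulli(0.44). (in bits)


H(P,Q) = -p*log2(q) - (1-p)*log2(1-q). -0.21*log2(0.44) = 0.248729; -0.79*log2(0.56) = 0.660836. H(P,Q) = 0.248729 + 0.660836 = 0.9096

0.9096 bits


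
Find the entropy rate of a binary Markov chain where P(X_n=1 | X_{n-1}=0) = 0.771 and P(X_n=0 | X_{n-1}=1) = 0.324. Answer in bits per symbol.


Stationary distribution: pi_0 = p10/(p01+p10) = 0.2959, pi_1 = 0.7041. Entropy rate H' = pi_0*H(p01) + pi_1*H(p10) = 0.2959*0.7763 + 0.7041*0.9087 = 0.8695

0.8695 bits/symbol


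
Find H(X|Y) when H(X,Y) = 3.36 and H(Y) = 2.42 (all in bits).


H(X|Y) = H(X,Y) - H(Y) = 3.36 - 2.42 = 0.94

0.94 bits


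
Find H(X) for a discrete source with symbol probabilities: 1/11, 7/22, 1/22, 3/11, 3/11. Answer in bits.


H = -sum(p_i * log2(p_i)). Terms: -(1/11)*log2(1/11) = 0.314494; -(7/22)*log2(7/22) = 0.525661; -(1/22)*log2(1/22) = 0.202701; -(3/11)*log2(3/11) = 0.511219; -(3/11)*log2(3/11) = 0.511219. H = 0.314494 + 0.525661 + 0.202701 + 0.511219 + 0.511219 = 2.0653

2.0653 bits


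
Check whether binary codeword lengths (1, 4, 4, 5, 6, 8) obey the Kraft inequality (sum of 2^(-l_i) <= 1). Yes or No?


Kraft sum = sum(2^(-l_i)) = 0.6758, need <= 1. Result: satisfied (a binary prefix-free code with these lengths exists)

Yes


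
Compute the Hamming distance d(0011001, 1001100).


Count differing positions: ^ . ^ . ^ . ^ = 4 differences

4


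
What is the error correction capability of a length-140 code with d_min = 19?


Correction capability = floor((d-1)/2) = floor((19-1)/2) = 9

9 errors


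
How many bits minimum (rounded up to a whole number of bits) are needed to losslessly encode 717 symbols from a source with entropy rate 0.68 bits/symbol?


Minimum bits >= n * H = 717 * 0.68 = 487.56, rounded up to a whole number of bits = 488

488 bits


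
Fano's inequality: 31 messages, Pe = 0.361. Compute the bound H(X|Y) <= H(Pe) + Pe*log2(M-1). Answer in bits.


H(Pe) = -Pe*log2(Pe) - (1-Pe)*log2(1-Pe) = -0.361*log2(0.361) - 0.639*log2(0.639) = 0.530644 + 0.412866 = 0.9435. Pe*log2(M-1) = 0.361*log2(30) = 1.771388. Bound = H(Pe) + Pe*log2(M-1) = 0.530644 + 0.412866 + 1.771388 = 2.7149

2.7149 bits


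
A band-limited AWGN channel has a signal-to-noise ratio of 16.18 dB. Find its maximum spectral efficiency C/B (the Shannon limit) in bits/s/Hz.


SNR_linear = 10^(16.18/10) = 41.4954; C/B = log2(1 + SNR_linear) = log2(1 + 41.4954) = 5.4092

5.4092 bits/s/Hz


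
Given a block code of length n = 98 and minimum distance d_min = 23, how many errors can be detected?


Detection capability = d_min - 1 = 23 - 1 = 22

22 errors


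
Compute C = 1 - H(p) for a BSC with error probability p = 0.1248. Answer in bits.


H(p) = -p*log2(p) - (1-p)*log2(1-p) = -0.1248*log2(0.1248) - 0.8752*log2(0.8752) = 0.374688 + 0.168314 = 0.543. C = 1 - H(p) = 1 - 0.543 = 0.457

0.457 bits


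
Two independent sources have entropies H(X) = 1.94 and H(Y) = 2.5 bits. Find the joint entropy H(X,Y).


For independent variables, H(X,Y) = H(X) + H(Y) = 1.94 + 2.5 = 4.44

4.44 bits


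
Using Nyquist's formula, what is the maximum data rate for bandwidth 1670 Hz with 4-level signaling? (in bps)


Rate = 2 * B * log2(M) = 2 * 1670 * 2.0 = 6680.0

6680.0 bps


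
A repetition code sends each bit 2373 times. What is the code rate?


Rate = k/n = 1/2373

1/2373


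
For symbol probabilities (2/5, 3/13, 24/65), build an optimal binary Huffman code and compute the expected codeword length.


Huffman construction (repeatedly merge the two least-probable nodes; each merge adds 1 bit to every symbol beneath it): 3/13 + 24/65 = 3/5; 2/5 + 3/5 = 1. Resulting codeword lengths (in the order the probabilities were given): (1, 2, 2). L_avg = sum(p_i * l_i) = 2/5*1 + 3/13*2 + 24/65*2 = 8/5 = 1.6

1.6 bits


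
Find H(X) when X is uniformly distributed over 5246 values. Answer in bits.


H = log2(n) = log2(5246) = 12.357

12.357 bits


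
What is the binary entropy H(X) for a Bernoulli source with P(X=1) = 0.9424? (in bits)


H = -p*log2(p) - (1-p)*log2(1-p). -0.9424*log2(0.9424) = 0.080659; -0.0576*log2(0.0576) = 0.237185. H = 0.080659 + 0.237185 = 0.3178

0.3178 bits


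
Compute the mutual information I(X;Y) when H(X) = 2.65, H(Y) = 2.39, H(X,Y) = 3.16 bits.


I(X;Y) = H(X) + H(Y) - H(X,Y) = 2.65 + 2.39 - 3.16 = 1.88

1.88 bits


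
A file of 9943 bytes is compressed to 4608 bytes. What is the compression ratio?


Ratio = original / compressed = 9943 / 4608 = 2.1578

2.1578


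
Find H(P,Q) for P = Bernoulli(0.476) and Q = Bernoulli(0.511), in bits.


H(P,Q) = -p*log2(q) - (1-p)*log2(1-q). -0.476*log2(0.511) = 0.461056; -0.524*log2(0.489) = 0.540817. H(P,Q) = 0.461056 + 0.540817 = 1.0019

1.0019 bits


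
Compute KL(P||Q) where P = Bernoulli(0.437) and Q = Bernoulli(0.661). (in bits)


KL = p*log2(p/q) + (1-p)*log2((1-p)/(1-q)) = 0.437*log2(0.437/0.661) + 0.563*log2(0.563/0.339) = 0.1511

0.1511 bits


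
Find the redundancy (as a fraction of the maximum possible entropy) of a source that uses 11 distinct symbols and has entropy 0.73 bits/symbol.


H_max = log2(K) = log2(11) = 3.4594 bits/symbol. Redundancy = 1 - H/H_max = 1 - 0.73/3.4594 = 1 - 0.211 = 0.789

0.789


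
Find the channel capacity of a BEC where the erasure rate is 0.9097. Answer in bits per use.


C = 1 - epsilon = 1 - 0.9097 = 0.0903

0.0903 bits


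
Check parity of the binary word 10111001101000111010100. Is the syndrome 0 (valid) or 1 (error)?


Syndrome = XOR of all bits = 1 XOR 0 XOR 1 XOR 1 XOR 1 XOR 0 XOR 0 XOR 1 XOR 1 XOR 0 XOR 1 XOR 0 XOR 0 XOR 0 XOR 1 XOR 1 XOR 1 XOR 0 XOR 1 XOR 0 XOR 1 XOR 0 XOR 0 = 0

0


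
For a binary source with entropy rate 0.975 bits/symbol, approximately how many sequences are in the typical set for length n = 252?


log2|A_typical| = nH = 252 * 0.975 = 245.7, so |A_typical| ~ 2^245.7 = 9.185e+73

9.185e+73


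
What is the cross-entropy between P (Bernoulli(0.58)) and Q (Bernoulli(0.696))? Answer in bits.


H(P,Q) = -p*log2(q) - (1-p)*log2(1-q). -0.58*log2(0.696) = 0.303248; -0.42*log2(0.304) = 0.721500. H(P,Q) = 0.303248 + 0.721500 = 1.0247

1.0247 bits


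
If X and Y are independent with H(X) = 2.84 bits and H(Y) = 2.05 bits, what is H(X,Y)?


For independent variables, H(X,Y) = H(X) + H(Y) = 2.84 + 2.05 = 4.89

4.89 bits


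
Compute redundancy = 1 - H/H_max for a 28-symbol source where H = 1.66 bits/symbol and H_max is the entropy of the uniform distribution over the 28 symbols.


H_max = log2(K) = log2(28) = 4.8074 bits/symbol. Redundancy = 1 - H/H_max = 1 - 1.66/4.8074 = 1 - 0.3453 = 0.6547

0.6547


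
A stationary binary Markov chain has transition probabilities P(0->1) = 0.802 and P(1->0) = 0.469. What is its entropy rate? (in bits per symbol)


Stationary distribution: pi_0 = p10/(p01+p10) = 0.369, pi_1 = 0.631. Entropy rate H' = pi_0*H(p01) + pi_1*H(p10) = 0.369*0.7179 + 0.631*0.9972 = 0.8942

0.8942 bits/symbol


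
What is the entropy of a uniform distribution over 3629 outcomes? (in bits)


H = log2(n) = log2(3629) = 11.8254

11.8254 bits


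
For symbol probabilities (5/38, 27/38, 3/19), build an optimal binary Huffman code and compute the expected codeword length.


Huffman construction (repeatedly merge the two least-probable nodes; each merge adds 1 bit to every symbol beneath it): 5/38 + 3/19 = 11/38; 11/38 + 27/38 = 1. Resulting codeword lengths (in the order the probabilities were given): (2, 1, 2). L_avg = sum(p_i * l_i) = 5/38*2 + 27/38*1 + 3/19*2 = 49/38 = 1.2895

1.2895 bits


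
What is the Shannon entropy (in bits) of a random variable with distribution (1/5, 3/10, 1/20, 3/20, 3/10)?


H = -sum(p_i * log2(p_i)). Terms: -(1/5)*log2(1/5) = 0.464386; -(3/10)*log2(3/10) = 0.521090; -(1/20)*log2(1/20) = 0.216096; -(3/20)*log2(3/20) = 0.410545; -(3/10)*log2(3/10) = 0.521090. H = 0.464386 + 0.521090 + 0.216096 + 0.410545 + 0.521090 = 2.1332

2.1332 bits


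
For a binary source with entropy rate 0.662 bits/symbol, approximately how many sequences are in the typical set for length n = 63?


log2|A_typical| = nH = 63 * 0.662 = 41.706, so |A_typical| ~ 2^41.706 = 3.587e+12

3.587e+12


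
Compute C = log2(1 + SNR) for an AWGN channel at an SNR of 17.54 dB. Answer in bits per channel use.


SNR_linear = 10^(17.54/10) = 56.7545; C = log2(1 + SNR_linear) = log2(1 + 56.7545) = 5.8519

5.8519 bits/channel use


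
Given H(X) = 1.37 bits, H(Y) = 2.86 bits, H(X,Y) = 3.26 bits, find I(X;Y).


I(X;Y) = H(X) + H(Y) - H(X,Y) = 1.37 + 2.86 - 3.26 = 0.97

0.97 bits


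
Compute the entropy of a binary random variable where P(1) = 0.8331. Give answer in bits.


H = -p*log2(p) - (1-p)*log2(1-p). -0.8331*log2(0.8331) = 0.219471; -0.1669*log2(0.1669) = 0.431093. H = 0.219471 + 0.431093 = 0.6506

0.6506 bits


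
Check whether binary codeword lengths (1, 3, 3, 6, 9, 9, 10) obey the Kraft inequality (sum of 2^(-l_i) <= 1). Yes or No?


Kraft sum = sum(2^(-l_i)) = 0.7705, need <= 1. Result: satisfied (a binary prefix-free code with these lengths exists)

Yes


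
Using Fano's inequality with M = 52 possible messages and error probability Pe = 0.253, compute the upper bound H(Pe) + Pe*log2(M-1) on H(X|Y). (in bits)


H(Pe) = -Pe*log2(Pe) - (1-Pe)*log2(1-Pe) = -0.253*log2(0.253) - 0.747*log2(0.747) = 0.501646 + 0.314352 = 0.816. Pe*log2(M-1) = 0.253*log2(51) = 1.435124. Bound = H(Pe) + Pe*log2(M-1) = 0.501646 + 0.314352 + 1.435124 = 2.2511

2.2511 bits


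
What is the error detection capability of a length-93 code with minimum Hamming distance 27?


Detection capability = d_min - 1 = 27 - 1 = 26

26 errors


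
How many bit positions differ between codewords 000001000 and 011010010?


Count differing positions: . ^ ^ . ^ ^ . ^ . = 5 differences

5


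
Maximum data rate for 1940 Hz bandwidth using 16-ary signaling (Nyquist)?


Rate = 2 * B * log2(M) = 2 * 1940 * 4.0 = 15520.0

15520.0 bps


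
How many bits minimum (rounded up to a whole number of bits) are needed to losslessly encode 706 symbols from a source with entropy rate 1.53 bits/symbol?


Minimum bits >= n * H = 706 * 1.53 = 1080.18, rounded up to a whole number of bits = 1081

1081 bits


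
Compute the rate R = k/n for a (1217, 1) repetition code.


Rate = k/n = 1/1217

1/1217


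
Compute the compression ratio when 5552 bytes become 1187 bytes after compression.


Ratio = original / compressed = 5552 / 1187 = 4.6773

4.6773


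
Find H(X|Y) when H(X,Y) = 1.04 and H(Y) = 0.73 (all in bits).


H(X|Y) = H(X,Y) - H(Y) = 1.04 - 0.73 = 0.31

0.31 bits


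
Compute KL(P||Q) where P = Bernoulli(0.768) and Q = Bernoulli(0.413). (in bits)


KL = p*log2(p/q) + (1-p)*log2((1-p)/(1-q)) = 0.768*log2(0.768/0.413) + 0.232*log2(0.232/0.587) = 0.3766

0.3766 bits


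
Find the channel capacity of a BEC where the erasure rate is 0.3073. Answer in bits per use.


C = 1 - epsilon = 1 - 0.3073 = 0.6927

0.6927 bits


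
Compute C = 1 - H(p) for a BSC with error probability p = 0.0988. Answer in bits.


H(p) = -p*log2(p) - (1-p)*log2(1-p) = -0.0988*log2(0.0988) - 0.9012*log2(0.9012) = 0.329927 + 0.135253 = 0.4652. C = 1 - H(p) = 1 - 0.4652 = 0.5348

0.5348 bits


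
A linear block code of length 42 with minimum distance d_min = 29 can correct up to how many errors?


Correction capability = floor((d-1)/2) = floor((29-1)/2) = 14

14 errors


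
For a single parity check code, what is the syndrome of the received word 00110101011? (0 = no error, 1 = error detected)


Syndrome = XOR of all bits = 0 XOR 0 XOR 1 XOR 1 XOR 0 XOR 1 XOR 0 XOR 1 XOR 0 XOR 1 XOR 1 = 0

0


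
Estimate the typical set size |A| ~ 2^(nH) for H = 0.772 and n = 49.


log2|A_typical| = nH = 49 * 0.772 = 37.828, so |A_typical| ~ 2^37.828 = 2.440e+11

2.440e+11


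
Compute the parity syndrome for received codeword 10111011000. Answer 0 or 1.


Syndrome = XOR of all bits = 1 XOR 0 XOR 1 XOR 1 XOR 1 XOR 0 XOR 1 XOR 1 XOR 0 XOR 0 XOR 0 = 0

0


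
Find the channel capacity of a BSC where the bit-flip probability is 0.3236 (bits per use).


H(p) = -p*log2(p) - (1-p)*log2(1-p) = -0.3236*log2(0.3236) - 0.6764*log2(0.6764) = 0.526729 + 0.381524 = 0.9083. C = 1 - H(p) = 1 - 0.9083 = 0.0917

0.0917 bits


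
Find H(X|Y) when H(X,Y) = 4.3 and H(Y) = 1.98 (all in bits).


H(X|Y) = H(X,Y) - H(Y) = 4.3 - 1.98 = 2.32

2.32 bits


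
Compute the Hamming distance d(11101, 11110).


Count differing positions: . . . ^ ^ = 2 differences

2


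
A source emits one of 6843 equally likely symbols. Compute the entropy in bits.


H = log2(n) = log2(6843) = 12.7404

12.7404 bits


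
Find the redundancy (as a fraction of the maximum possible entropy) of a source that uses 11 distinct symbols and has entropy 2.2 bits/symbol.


H_max = log2(K) = log2(11) = 3.4594 bits/symbol. Redundancy = 1 - H/H_max = 1 - 2.2/3.4594 = 1 - 0.6359 = 0.3641

0.3641


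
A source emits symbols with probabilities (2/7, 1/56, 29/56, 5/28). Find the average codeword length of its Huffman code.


Huffman construction (repeatedly merge the two least-probable nodes; each merge adds 1 bit to every symbol beneath it): 1/56 + 5/28 = 11/56; 11/56 + 2/7 = 27/56; 27/56 + 29/56 = 1. Resulting codeword lengths (in the order the probabilities were given): (2, 3, 1, 3). L_avg = sum(p_i * l_i) = 2/7*2 + 1/56*3 + 29/56*1 + 5/28*3 = 47/28 = 1.6786

1.6786 bits


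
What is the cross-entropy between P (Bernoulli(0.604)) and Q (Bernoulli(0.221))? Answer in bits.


H(P,Q) = -p*log2(q) - (1-p)*log2(1-q). -0.604*log2(0.221) = 1.315441; -0.396*log2(0.779) = 0.142681. H(P,Q) = 1.315441 + 0.142681 = 1.4581

1.4581 bits


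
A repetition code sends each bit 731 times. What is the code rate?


Rate = k/n = 1/731

1/731


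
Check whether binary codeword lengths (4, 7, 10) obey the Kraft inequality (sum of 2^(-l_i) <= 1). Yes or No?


Kraft sum = sum(2^(-l_i)) = 0.0713, need <= 1. Result: satisfied (a binary prefix-free code with these lengths exists)

Yes


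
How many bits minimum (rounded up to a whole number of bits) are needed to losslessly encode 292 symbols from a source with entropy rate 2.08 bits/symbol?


Minimum bits >= n * H = 292 * 2.08 = 607.36, rounded up to a whole number of bits = 608

608 bits


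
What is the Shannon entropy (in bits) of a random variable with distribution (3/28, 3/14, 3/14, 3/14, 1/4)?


H = -sum(p_i * log2(p_i)). Terms: -(3/28)*log2(3/28) = 0.345256; -(3/14)*log2(3/14) = 0.476227; -(3/14)*log2(3/14) = 0.476227; -(3/14)*log2(3/14) = 0.476227; -(1/4)*log2(1/4) = 0.500000. H = 0.345256 + 0.476227 + 0.476227 + 0.476227 + 0.500000 = 2.2739

2.2739 bits


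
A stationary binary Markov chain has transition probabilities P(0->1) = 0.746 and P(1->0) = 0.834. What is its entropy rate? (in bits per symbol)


Stationary distribution: pi_0 = p10/(p01+p10) = 0.5278, pi_1 = 0.4722. Entropy rate H' = pi_0*H(p01) + pi_1*H(p10) = 0.5278*0.8176 + 0.4722*0.6485 = 0.7377

0.7377 bits/symbol


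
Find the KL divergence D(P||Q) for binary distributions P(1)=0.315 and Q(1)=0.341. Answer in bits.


KL = p*log2(p/q) + (1-p)*log2((1-p)/(1-q)) = 0.315*log2(0.315/0.341) + 0.685*log2(0.685/0.659) = 0.0022

0.0022 bits


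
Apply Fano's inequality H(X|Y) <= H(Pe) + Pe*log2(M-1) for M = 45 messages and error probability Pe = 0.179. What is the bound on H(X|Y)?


H(Pe) = -Pe*log2(Pe) - (1-Pe)*log2(1-Pe) = -0.179*log2(0.179) - 0.821*log2(0.821) = 0.444272 + 0.233612 = 0.6779. Pe*log2(M-1) = 0.179*log2(44) = 0.977238. Bound = H(Pe) + Pe*log2(M-1) = 0.444272 + 0.233612 + 0.977238 = 1.6551

1.6551 bits


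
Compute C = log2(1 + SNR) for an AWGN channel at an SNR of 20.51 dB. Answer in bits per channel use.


SNR_linear = 10^(20.51/10) = 112.4605; C = log2(1 + SNR_linear) = log2(1 + 112.4605) = 6.826

6.826 bits/channel use


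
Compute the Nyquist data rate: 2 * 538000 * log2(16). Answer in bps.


Rate = 2 * B * log2(M) = 2 * 538000 * 4.0 = 4304000.0

4304000.0 bps


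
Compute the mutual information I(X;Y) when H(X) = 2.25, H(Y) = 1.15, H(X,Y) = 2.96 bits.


I(X;Y) = H(X) + H(Y) - H(X,Y) = 2.25 + 1.15 - 2.96 = 0.44

0.44 bits


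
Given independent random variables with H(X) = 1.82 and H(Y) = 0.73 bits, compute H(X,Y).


For independent variables, H(X,Y) = H(X) + H(Y) = 1.82 + 0.73 = 2.55

2.55 bits


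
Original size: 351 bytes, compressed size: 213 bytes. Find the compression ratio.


Ratio = original / compressed = 351 / 213 = 1.6479

1.6479


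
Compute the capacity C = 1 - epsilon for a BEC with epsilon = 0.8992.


C = 1 - epsilon = 1 - 0.8992 = 0.1008

0.1008 bits


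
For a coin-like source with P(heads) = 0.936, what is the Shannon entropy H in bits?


H = -p*log2(p) - (1-p)*log2(1-p). -0.936*log2(0.936) = 0.089313; -0.064*log2(0.064) = 0.253810. H = 0.089313 + 0.253810 = 0.3431

0.3431 bits


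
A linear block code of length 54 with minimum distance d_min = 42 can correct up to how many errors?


Correction capability = floor((d-1)/2) = floor((42-1)/2) = 20

20 errors


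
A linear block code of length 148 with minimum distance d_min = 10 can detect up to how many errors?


Detection capability = d_min - 1 = 10 - 1 = 9

9 errors


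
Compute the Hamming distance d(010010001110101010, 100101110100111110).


Count differing positions: ^ ^ . ^ ^ ^ ^ ^ ^ . ^ . . ^ . ^ . . = 11 differences

11


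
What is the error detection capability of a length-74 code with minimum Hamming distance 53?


Detection capability = d_min - 1 = 53 - 1 = 52

52 errors


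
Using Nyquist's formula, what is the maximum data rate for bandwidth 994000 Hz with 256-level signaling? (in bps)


Rate = 2 * B * log2(M) = 2 * 994000 * 8.0 = 15904000.0

15904000.0 bps


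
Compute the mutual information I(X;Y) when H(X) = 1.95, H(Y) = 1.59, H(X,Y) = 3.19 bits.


I(X;Y) = H(X) + H(Y) - H(X,Y) = 1.95 + 1.59 - 3.19 = 0.35

0.35 bits


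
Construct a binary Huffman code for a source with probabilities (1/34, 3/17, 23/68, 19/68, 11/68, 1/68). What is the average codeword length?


Huffman construction (repeatedly merge the two least-probable nodes; each merge adds 1 bit to every symbol beneath it): 1/68 + 1/34 = 3/68; 3/68 + 11/68 = 7/34; 3/17 + 7/34 = 13/34; 19/68 + 23/68 = 21/34; 13/34 + 21/34 = 1. Resulting codeword lengths (in the order the probabilities were given): (4, 2, 2, 2, 3, 4). L_avg = sum(p_i * l_i) = 1/34*4 + 3/17*2 + 23/68*2 + 19/68*2 + 11/68*3 + 1/68*4 = 9/4 = 2.25

2.25 bits


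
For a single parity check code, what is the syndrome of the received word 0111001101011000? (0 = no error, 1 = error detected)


Syndrome = XOR of all bits = 0 XOR 1 XOR 1 XOR 1 XOR 0 XOR 0 XOR 1 XOR 1 XOR 0 XOR 1 XOR 0 XOR 1 XOR 1 XOR 0 XOR 0 XOR 0 = 0

0


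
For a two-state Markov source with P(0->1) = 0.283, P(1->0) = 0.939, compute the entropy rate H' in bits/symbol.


Stationary distribution: pi_0 = p10/(p01+p10) = 0.7684, pi_1 = 0.2316. Entropy rate H' = pi_0*H(p01) + pi_1*H(p10) = 0.7684*0.8595 + 0.2316*0.3314 = 0.7372

0.7372 bits/symbol


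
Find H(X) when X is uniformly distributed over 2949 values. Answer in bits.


H = log2(n) = log2(2949) = 11.526

11.526 bits


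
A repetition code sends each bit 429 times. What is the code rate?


Rate = k/n = 1/429

1/429


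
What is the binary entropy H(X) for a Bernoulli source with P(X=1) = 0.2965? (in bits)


H = -p*log2(p) - (1-p)*log2(1-p). -0.2965*log2(0.2965) = 0.520030; -0.7035*log2(0.7035) = 0.356940. H = 0.520030 + 0.356940 = 0.877

0.877 bits


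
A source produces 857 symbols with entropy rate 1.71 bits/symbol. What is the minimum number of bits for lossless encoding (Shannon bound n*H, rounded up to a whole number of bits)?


Minimum bits >= n * H = 857 * 1.71 = 1465.47, rounded up to a whole number of bits = 1466

1466 bits


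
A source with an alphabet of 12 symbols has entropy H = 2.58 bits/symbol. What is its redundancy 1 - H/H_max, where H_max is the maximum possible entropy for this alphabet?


H_max = log2(K) = log2(12) = 3.585 bits/symbol. Redundancy = 1 - H/H_max = 1 - 2.58/3.585 = 1 - 0.7197 = 0.2803

0.2803


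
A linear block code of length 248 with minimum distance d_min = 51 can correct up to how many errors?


Correction capability = floor((d-1)/2) = floor((51-1)/2) = 25

25 errors


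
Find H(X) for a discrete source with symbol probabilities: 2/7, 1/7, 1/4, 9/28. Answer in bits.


H = -sum(p_i * log2(p_i)). Terms: -(2/7)*log2(2/7) = 0.516387; -(1/7)*log2(1/7) = 0.401051; -(1/4)*log2(1/4) = 0.500000; -(9/28)*log2(9/28) = 0.526317. H = 0.516387 + 0.401051 + 0.500000 + 0.526317 = 1.9438

1.9438 bits


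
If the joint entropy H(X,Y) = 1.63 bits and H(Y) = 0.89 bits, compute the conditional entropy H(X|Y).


H(X|Y) = H(X,Y) - H(Y) = 1.63 - 0.89 = 0.74

0.74 bits


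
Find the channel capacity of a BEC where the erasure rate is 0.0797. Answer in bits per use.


C = 1 - epsilon = 1 - 0.0797 = 0.9203

0.9203 bits


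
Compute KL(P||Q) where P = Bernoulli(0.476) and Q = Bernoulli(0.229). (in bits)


KL = p*log2(p/q) + (1-p)*log2((1-p)/(1-q)) = 0.476*log2(0.476/0.229) + 0.524*log2(0.524/0.771) = 0.2105

0.2105 bits


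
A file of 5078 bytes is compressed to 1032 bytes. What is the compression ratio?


Ratio = original / compressed = 5078 / 1032 = 4.9205

4.9205


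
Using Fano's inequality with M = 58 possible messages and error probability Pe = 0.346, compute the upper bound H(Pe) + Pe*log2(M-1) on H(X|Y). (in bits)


H(Pe) = -Pe*log2(Pe) - (1-Pe)*log2(1-Pe) = -0.346*log2(0.346) - 0.654*log2(0.654) = 0.529780 + 0.400665 = 0.9304. Pe*log2(M-1) = 0.346*log2(57) = 2.018180. Bound = H(Pe) + Pe*log2(M-1) = 0.529780 + 0.400665 + 2.018180 = 2.9486

2.9486 bits


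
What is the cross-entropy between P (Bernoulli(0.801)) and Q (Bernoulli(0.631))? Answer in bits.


H(P,Q) = -p*log2(q) - (1-p)*log2(1-q). -0.801*log2(0.631) = 0.532095; -0.199*log2(0.369) = 0.286223. H(P,Q) = 0.532095 + 0.286223 = 0.8183

0.8183 bits


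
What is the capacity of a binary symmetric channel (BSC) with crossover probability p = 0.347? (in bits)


H(p) = -p*log2(p) - (1-p)*log2(1-p) = -0.347*log2(0.347) - 0.653*log2(0.653) = 0.529866 + 0.401494 = 0.9314. C = 1 - H(p) = 1 - 0.9314 = 0.0686

0.0686 bits


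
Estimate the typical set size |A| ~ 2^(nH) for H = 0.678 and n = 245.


log2|A_typical| = nH = 245 * 0.678 = 166.11, so |A_typical| ~ 2^166.11 = 1.009e+50

1.009e+50


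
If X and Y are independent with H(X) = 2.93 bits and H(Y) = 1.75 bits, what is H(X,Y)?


For independent variables, H(X,Y) = H(X) + H(Y) = 2.93 + 1.75 = 4.68

4.68 bits


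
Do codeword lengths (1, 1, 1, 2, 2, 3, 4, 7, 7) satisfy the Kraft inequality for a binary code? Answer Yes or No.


Kraft sum = sum(2^(-l_i)) = 2.2031, need <= 1. Result: violated (a binary prefix-free code with these lengths cannot exist)

No


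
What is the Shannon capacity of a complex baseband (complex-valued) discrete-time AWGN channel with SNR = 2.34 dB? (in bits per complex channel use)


SNR_linear = 10^(2.34/10) = 1.714; C = log2(1 + SNR_linear) = log2(1 + 1.714) = 1.4404

1.4404 bits/channel use


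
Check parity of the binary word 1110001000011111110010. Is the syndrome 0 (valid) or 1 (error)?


Syndrome = XOR of all bits = 1 XOR 1 XOR 1 XOR 0 XOR 0 XOR 0 XOR 1 XOR 0 XOR 0 XOR 0 XOR 0 XOR 1 XOR 1 XOR 1 XOR 1 XOR 1 XOR 1 XOR 1 XOR 0 XOR 0 XOR 1 XOR 0 = 0

0


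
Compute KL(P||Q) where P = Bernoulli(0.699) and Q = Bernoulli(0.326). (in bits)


KL = p*log2(p/q) + (1-p)*log2((1-p)/(1-q)) = 0.699*log2(0.699/0.326) + 0.301*log2(0.301/0.674) = 0.4191

0.4191 bits


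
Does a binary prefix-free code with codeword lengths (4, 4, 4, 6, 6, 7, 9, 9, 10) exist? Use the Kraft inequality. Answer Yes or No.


Kraft sum = sum(2^(-l_i)) = 0.2314, need <= 1. Result: satisfied (a binary prefix-free code with these lengths exists)

Yes


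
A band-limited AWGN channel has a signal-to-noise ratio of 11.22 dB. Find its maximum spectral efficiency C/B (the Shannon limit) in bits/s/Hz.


SNR_linear = 10^(11.22/10) = 13.2434; C/B = log2(1 + SNR_linear) = log2(1 + 13.2434) = 3.8322

3.8322 bits/s/Hz


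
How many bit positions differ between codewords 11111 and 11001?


Count differing positions: . . ^ ^ . = 2 differences

2


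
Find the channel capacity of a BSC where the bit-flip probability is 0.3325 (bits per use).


H(p) = -p*log2(p) - (1-p)*log2(1-p) = -0.3325*log2(0.3325) - 0.6675*log2(0.6675) = 0.528201 + 0.389259 = 0.9175. C = 1 - H(p) = 1 - 0.9175 = 0.0825

0.0825 bits


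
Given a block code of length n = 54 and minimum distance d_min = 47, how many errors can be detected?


Detection capability = d_min - 1 = 47 - 1 = 46

46 errors


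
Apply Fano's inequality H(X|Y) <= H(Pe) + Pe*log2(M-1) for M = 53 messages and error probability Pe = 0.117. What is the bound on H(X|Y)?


H(Pe) = -Pe*log2(Pe) - (1-Pe)*log2(1-Pe) = -0.117*log2(0.117) - 0.883*log2(0.883) = 0.362164 + 0.158511 = 0.5207. Pe*log2(M-1) = 0.117*log2(52) = 0.666951. Bound = H(Pe) + Pe*log2(M-1) = 0.362164 + 0.158511 + 0.666951 = 1.1876

1.1876 bits


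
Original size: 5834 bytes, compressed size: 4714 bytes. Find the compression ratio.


Ratio = original / compressed = 5834 / 4714 = 1.2376

1.2376


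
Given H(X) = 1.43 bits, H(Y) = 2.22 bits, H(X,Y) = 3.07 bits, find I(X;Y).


I(X;Y) = H(X) + H(Y) - H(X,Y) = 1.43 + 2.22 - 3.07 = 0.58

0.58 bits


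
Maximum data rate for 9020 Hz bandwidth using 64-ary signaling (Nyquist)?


Rate = 2 * B * log2(M) = 2 * 9020 * 6.0 = 108240.0

108240.0 bps


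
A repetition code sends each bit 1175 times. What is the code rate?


Rate = k/n = 1/1175

1/1175


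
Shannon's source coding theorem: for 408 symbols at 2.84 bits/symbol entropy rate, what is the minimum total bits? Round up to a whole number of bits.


Minimum bits >= n * H = 408 * 2.84 = 1158.72, rounded up to a whole number of bits = 1159

1159 bits


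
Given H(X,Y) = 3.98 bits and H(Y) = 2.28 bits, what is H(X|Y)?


H(X|Y) = H(X,Y) - H(Y) = 3.98 - 2.28 = 1.7

1.7 bits


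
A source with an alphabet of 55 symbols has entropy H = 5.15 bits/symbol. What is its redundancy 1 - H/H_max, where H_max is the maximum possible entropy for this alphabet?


H_max = log2(K) = log2(55) = 5.7814 bits/symbol. Redundancy = 1 - H/H_max = 1 - 5.15/5.7814 = 1 - 0.8908 = 0.1092

0.1092


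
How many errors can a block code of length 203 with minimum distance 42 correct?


Correction capability = floor((d-1)/2) = floor((42-1)/2) = 20

20 errors


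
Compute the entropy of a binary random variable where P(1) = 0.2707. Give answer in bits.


H = -p*log2(p) - (1-p)*log2(1-p). -0.2707*log2(0.2707) = 0.510333; -0.7293*log2(0.7293) = 0.332135. H = 0.510333 + 0.332135 = 0.8425

0.8425 bits


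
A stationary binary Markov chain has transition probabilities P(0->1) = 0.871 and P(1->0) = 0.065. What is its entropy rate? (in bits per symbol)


Stationary distribution: pi_0 = p10/(p01+p10) = 0.0694, pi_1 = 0.9306. Entropy rate H' = pi_0*H(p01) + pi_1*H(p10) = 0.0694*0.5547 + 0.9306*0.347 = 0.3614

0.3614 bits/symbol


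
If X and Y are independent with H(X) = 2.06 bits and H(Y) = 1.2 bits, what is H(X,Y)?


For independent variables, H(X,Y) = H(X) + H(Y) = 2.06 + 1.2 = 3.26

3.26 bits


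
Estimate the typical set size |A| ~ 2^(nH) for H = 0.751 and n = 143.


log2|A_typical| = nH = 143 * 0.751 = 107.393, so |A_typical| ~ 2^107.393 = 2.131e+32

2.131e+32


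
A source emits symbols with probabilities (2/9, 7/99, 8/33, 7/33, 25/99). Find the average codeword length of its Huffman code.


Huffman construction (repeatedly merge the two least-probable nodes; each merge adds 1 bit to every symbol beneath it): 7/99 + 7/33 = 28/99; 2/9 + 8/33 = 46/99; 25/99 + 28/99 = 53/99; 46/99 + 53/99 = 1. Resulting codeword lengths (in the order the probabilities were given): (2, 3, 2, 3, 2). L_avg = sum(p_i * l_i) = 2/9*2 + 7/99*3 + 8/33*2 + 7/33*3 + 25/99*2 = 226/99 = 2.2828

2.2828 bits


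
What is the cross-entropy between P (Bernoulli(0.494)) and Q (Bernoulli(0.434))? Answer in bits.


H(P,Q) = -p*log2(q) - (1-p)*log2(1-q). -0.494*log2(0.434) = 0.594891; -0.506*log2(0.566) = 0.415490. H(P,Q) = 0.594891 + 0.415490 = 1.0104

1.0104 bits


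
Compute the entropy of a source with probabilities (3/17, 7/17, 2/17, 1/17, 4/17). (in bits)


H = -sum(p_i * log2(p_i)). Terms: -(3/17)*log2(3/17) = 0.441618; -(7/17)*log2(7/17) = 0.527103; -(2/17)*log2(2/17) = 0.363231; -(1/17)*log2(1/17) = 0.240439; -(4/17)*log2(4/17) = 0.491168. H = 0.441618 + 0.527103 + 0.363231 + 0.240439 + 0.491168 = 2.0636

2.0636 bits


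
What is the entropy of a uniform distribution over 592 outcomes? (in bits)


H = log2(n) = log2(592) = 9.2095

9.2095 bits


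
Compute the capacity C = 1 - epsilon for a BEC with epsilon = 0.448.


C = 1 - epsilon = 1 - 0.448 = 0.552

0.552 bits


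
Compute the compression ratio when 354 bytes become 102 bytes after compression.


Ratio = original / compressed = 354 / 102 = 3.4706

3.4706


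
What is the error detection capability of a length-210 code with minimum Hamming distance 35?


Detection capability = d_min - 1 = 35 - 1 = 34

34 errors


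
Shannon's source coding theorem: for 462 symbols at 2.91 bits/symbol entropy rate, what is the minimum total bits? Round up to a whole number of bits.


Minimum bits >= n * H = 462 * 2.91 = 1344.42, rounded up to a whole number of bits = 1345

1345 bits


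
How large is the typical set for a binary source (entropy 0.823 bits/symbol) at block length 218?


log2|A_typical| = nH = 218 * 0.823 = 179.414, so |A_typical| ~ 2^179.414 = 1.021e+54

1.021e+54


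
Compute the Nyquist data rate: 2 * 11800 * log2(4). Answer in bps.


Rate = 2 * B * log2(M) = 2 * 11800 * 2.0 = 47200.0

47200.0 bps


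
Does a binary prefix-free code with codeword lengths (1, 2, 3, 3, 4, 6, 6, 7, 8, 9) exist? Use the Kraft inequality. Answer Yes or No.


Kraft sum = sum(2^(-l_i)) = 1.1074, need <= 1. Result: violated (a binary prefix-free code with these lengths cannot exist)

No


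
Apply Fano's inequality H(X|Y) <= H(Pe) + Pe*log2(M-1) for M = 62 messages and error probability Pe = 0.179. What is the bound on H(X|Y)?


H(Pe) = -Pe*log2(Pe) - (1-Pe)*log2(1-Pe) = -0.179*log2(0.179) - 0.821*log2(0.821) = 0.444272 + 0.233612 = 0.6779. Pe*log2(M-1) = 0.179*log2(61) = 1.061602. Bound = H(Pe) + Pe*log2(M-1) = 0.444272 + 0.233612 + 1.061602 = 1.7395

1.7395 bits


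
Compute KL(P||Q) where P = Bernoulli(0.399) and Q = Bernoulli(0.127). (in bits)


KL = p*log2(p/q) + (1-p)*log2((1-p)/(1-q)) = 0.399*log2(0.399/0.127) + 0.601*log2(0.601/0.873) = 0.3353

0.3353 bits


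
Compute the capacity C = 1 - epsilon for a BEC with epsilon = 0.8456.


C = 1 - epsilon = 1 - 0.8456 = 0.1544

0.1544 bits


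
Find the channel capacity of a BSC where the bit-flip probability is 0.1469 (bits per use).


H(p) = -p*log2(p) - (1-p)*log2(1-p) = -0.1469*log2(0.1469) - 0.8531*log2(0.8531) = 0.406486 + 0.195542 = 0.602. C = 1 - H(p) = 1 - 0.602 = 0.398

0.398 bits


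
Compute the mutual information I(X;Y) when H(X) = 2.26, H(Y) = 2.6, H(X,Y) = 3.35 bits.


I(X;Y) = H(X) + H(Y) - H(X,Y) = 2.26 + 2.6 - 3.35 = 1.51

1.51 bits


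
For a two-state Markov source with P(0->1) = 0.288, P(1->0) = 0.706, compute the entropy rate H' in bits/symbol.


Stationary distribution: pi_0 = p10/(p01+p10) = 0.7103, pi_1 = 0.2897. Entropy rate H' = pi_0*H(p01) + pi_1*H(p10) = 0.7103*0.8661 + 0.2897*0.8738 = 0.8684

0.8684 bits/symbol


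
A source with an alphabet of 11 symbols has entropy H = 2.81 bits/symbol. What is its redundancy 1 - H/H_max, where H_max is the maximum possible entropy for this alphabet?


H_max = log2(K) = log2(11) = 3.4594 bits/symbol. Redundancy = 1 - H/H_max = 1 - 2.81/3.4594 = 1 - 0.8123 = 0.1877

0.1877


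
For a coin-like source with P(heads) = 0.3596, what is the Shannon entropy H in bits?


H = -p*log2(p) - (1-p)*log2(1-p). -0.3596*log2(0.3596) = 0.530602; -0.6404*log2(0.6404) = 0.411748. H = 0.530602 + 0.411748 = 0.9424

0.9424 bits


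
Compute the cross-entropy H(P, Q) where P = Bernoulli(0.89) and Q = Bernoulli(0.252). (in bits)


H(P,Q) = -p*log2(q) - (1-p)*log2(1-q). -0.89*log2(0.252) = 1.769769; -0.11*log2(0.748) = 0.046078. H(P,Q) = 1.769769 + 0.046078 = 1.8158

1.8158 bits


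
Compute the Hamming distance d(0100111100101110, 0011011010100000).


Count differing positions: . ^ ^ ^ ^ . . ^ ^ . . . ^ ^ ^ . = 9 differences

9


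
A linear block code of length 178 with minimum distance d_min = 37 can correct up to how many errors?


Correction capability = floor((d-1)/2) = floor((37-1)/2) = 18

18 errors


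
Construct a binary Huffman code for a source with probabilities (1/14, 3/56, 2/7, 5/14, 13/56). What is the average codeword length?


Huffman construction (repeatedly merge the two least-probable nodes; each merge adds 1 bit to every symbol beneath it): 3/56 + 1/14 = 1/8; 1/8 + 13/56 = 5/14; 2/7 + 5/14 = 9/14; 5/14 + 9/14 = 1. Resulting codeword lengths (in the order the probabilities were given): (3, 3, 2, 2, 2). L_avg = sum(p_i * l_i) = 1/14*3 + 3/56*3 + 2/7*2 + 5/14*2 + 13/56*2 = 17/8 = 2.125

2.125 bits


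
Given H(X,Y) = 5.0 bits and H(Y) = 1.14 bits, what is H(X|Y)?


H(X|Y) = H(X,Y) - H(Y) = 5.0 - 1.14 = 3.86

3.86 bits


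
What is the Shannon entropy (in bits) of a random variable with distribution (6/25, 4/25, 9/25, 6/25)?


H = -sum(p_i * log2(p_i)). Terms: -(6/25)*log2(6/25) = 0.494134; -(4/25)*log2(4/25) = 0.423017; -(9/25)*log2(9/25) = 0.530615; -(6/25)*log2(6/25) = 0.494134. H = 0.494134 + 0.423017 + 0.530615 + 0.494134 = 1.9419

1.9419 bits
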